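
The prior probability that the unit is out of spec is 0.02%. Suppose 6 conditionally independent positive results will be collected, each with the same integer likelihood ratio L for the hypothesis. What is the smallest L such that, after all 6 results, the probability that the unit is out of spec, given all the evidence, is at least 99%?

Prior odds = 0.0002/0.9998 = 1/4999.
Target odds = 0.99/0.01 = 99.
Need L⁶ ≥ 99 ÷ (1/4999) = 494901.
8⁶ = 262144 < 494901 ≤ 531441 = 9⁶, so L = 9.

9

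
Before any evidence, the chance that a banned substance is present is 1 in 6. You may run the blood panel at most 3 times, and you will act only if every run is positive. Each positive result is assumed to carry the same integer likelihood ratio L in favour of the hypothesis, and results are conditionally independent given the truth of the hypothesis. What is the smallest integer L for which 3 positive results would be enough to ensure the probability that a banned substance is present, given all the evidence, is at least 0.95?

5

Prior odds = (1/6)/(5/6) = 0.2.
Target odds = 0.95/0.05 = 19.
Need L³ ≥ 19 ÷ 0.2 = 95.
4³ = 64 < 95 ≤ 125 = 5³, so L = 5.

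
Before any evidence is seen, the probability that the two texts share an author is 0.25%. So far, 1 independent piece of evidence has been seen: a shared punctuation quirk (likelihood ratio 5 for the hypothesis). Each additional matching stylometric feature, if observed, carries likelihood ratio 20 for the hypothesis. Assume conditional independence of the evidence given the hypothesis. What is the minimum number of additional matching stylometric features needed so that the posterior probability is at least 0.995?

4

Prior odds = 0.0025/0.9975 = 1/399.
Bayes factor of the evidence already in hand = 5.
Odds after that evidence = (1/399) × 5 = 5/399.
Target odds = 0.995/0.005 = 199.
Need 20ⁿ ≥ 199 ÷ (5/399) = 15880.2.
20³ = 8000 falls short of 15880.2 but 20⁴ = 160000 reaches it, so n = 4.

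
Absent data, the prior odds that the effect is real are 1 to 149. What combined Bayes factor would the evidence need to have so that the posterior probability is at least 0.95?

Prior odds = 1/149.
Target odds = 0.95/0.05 = 19.
Required Bayes factor = 19 ÷ (1/149) = 2831.

2831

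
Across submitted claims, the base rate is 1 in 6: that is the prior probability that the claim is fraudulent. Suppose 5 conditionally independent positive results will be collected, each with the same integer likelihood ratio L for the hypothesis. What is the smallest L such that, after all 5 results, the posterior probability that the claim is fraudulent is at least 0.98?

4

Prior odds = (1/6)/(5/6) = 0.2.
Target odds = 0.98/0.02 = 49.
Need L⁵ ≥ 49 ÷ 0.2 = 245.
3⁵ = 243 < 245 ≤ 1024 = 4⁵, so L = 4.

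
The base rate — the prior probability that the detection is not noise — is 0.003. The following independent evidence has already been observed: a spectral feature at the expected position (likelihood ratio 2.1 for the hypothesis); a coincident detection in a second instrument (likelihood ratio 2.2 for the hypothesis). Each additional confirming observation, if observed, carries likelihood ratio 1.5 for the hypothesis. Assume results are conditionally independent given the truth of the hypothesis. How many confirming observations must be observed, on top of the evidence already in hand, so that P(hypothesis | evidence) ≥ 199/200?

Prior odds = 0.003/0.997 = 3/997.
Combined Bayes factor of the evidence already in hand = 2.1 × 2.2 = 4.62.
Odds after that evidence = (3/997) × 4.62 = 693/49850.
Target odds = 0.995/0.005 = 199.
Need 1.5ⁿ ≥ 199 ÷ (693/49850) = 9920150/693.
1.5²³ ≈11222.7 falls short of 9920150/693 but 1.5²⁴ ≈16834.1 reaches it, so n = 24.

24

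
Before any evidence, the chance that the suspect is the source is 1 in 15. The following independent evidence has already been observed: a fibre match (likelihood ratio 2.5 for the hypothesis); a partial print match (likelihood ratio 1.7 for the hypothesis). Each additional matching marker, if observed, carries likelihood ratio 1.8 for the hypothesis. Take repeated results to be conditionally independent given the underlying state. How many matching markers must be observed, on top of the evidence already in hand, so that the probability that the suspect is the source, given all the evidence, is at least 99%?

Prior odds = (1/15)/(14/15) = 1/14.
Combined Bayes factor of the evidence already in hand = 2.5 × 1.7 = 4.25.
Odds after that evidence = (1/14) × 4.25 = 17/56.
Target odds = 0.99/0.01 = 99.
Need 1.8ⁿ ≥ 99 ÷ (17/56) = 5544/17.
1.8⁹ = 387420489/1953125 falls short of 5544/17 but 1.8¹⁰ ≈357.047 reaches it, so n = 10.

10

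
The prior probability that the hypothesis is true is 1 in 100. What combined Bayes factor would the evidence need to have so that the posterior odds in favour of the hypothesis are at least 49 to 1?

4851

Prior odds = 0.01/0.99 = 1/99.
Target odds = 49.
Required Bayes factor = 49 ÷ (1/99) = 4851.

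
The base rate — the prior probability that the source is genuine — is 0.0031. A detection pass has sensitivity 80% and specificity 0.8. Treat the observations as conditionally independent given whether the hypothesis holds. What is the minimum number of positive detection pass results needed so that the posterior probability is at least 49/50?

7

Prior odds: 0.0031 ÷ 0.9969 = 31/9969.
False-positive rate = 1 − 0.8 = 0.2; likelihood ratio of a positive = 0.8/0.2 = 4.
Target posterior odds = 0.98/0.02 = 49.
Require 4ⁿ ≥ 49 ÷ (31/9969) = 488481/31.
4⁶ = 4096 falls short of 488481/31 but 4⁷ = 16384 reaches it, so n = 7.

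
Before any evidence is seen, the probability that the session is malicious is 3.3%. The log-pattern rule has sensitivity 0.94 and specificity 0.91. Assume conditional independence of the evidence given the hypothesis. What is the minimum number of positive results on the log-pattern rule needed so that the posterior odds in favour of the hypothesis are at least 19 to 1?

3

Prior odds: 0.033 ÷ 0.967 = 33/967.
False-positive rate = 1 − 0.91 = 0.09; likelihood ratio of a positive = 0.94/0.09 = 94/9.
Target odds = 19.
Need (33/967) × (94/9)ⁿ ≥ 19, i.e. (94/9)ⁿ ≥ 18373/33.
(94/9)² = 8836/81 falls short of 18373/33 but (94/9)³ = 830584/729 reaches it, so n = 3.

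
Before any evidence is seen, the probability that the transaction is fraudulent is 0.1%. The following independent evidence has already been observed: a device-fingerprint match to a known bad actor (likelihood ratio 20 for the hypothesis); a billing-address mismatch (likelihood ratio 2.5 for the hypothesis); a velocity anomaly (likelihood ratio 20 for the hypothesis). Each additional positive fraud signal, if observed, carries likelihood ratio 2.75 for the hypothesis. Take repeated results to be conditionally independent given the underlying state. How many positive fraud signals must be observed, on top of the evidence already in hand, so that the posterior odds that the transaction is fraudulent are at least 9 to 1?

3

Prior odds = 0.001/0.999 = 1/999.
Combined Bayes factor of the evidence already in hand = 20 × 2.5 × 20 = 1000.
Odds after that evidence = (1/999) × 1000 = 1000/999.
Target odds = 9.
Need 2.75ⁿ ≥ 9 ÷ (1000/999) = 8.991.
2.75² = 7.5625 falls short of 8.991 but 2.75³ = 20.796875 reaches it, so n = 3.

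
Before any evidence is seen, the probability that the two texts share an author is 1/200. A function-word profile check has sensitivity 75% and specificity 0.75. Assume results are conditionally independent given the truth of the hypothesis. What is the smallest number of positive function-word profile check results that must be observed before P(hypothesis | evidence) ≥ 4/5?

7

Prior odds: 0.005 ÷ 0.995 = 1/199.
False-positive rate = 1 − 0.75 = 0.25; likelihood ratio of a positive = 0.75/0.25 = 3.
Target posterior odds = 0.8/0.2 = 4.
Need (1/199) × 3ⁿ ≥ 4, i.e. 3ⁿ ≥ 796.
3⁶ = 729 falls short of 796 but 3⁷ = 2187 reaches it, so n = 7.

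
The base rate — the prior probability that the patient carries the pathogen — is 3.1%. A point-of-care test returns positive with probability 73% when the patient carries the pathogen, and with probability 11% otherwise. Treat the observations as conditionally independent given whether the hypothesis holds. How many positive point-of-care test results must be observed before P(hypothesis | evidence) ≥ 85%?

3

Prior odds = 0.031/0.969 = 31/969.
Likelihood ratio of a positive result = 0.73/0.11 = 73/11.
Target posterior odds = 0.85/0.15 = 17/3.
Require (73/11)ⁿ ≥ 17/3 ÷ (31/969) = 5491/31.
(73/11)² = 5329/121 falls short of 5491/31 but (73/11)³ = 389017/1331 reaches it, so n = 3.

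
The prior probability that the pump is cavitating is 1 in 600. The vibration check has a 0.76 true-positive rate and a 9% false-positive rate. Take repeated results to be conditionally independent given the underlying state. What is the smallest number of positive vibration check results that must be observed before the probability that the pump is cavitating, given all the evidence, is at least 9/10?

Prior odds = (1/600)/(599/600) = 1/599.
Likelihood ratio of a positive result = 0.76/0.09 = 76/9.
Target posterior odds = 0.9/0.1 = 9.
Require (76/9)ⁿ ≥ 9 ÷ (1/599) = 5391.
(76/9)⁴ = 33362176/6561 falls short of 5391 but (76/9)⁵ ≈42939.3 reaches it, so n = 5.

5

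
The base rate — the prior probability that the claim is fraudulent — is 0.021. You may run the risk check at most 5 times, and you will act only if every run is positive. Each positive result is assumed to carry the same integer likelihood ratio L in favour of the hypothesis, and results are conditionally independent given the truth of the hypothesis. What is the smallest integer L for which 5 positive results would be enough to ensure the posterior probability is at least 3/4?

Prior odds = 0.021/0.979 = 21/979.
Target odds = 0.75/0.25 = 3.
Need L⁵ ≥ 3 ÷ (21/979) = 979/7.
2⁵ = 32 < 979/7 ≤ 243 = 3⁵, so L = 3.

3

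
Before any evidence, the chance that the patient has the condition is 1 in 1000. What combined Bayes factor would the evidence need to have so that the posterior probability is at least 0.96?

Prior odds = 0.001/0.999 = 1/999.
Target odds = 0.96/0.04 = 24.
Required Bayes factor = 24 ÷ (1/999) = 23976.

23976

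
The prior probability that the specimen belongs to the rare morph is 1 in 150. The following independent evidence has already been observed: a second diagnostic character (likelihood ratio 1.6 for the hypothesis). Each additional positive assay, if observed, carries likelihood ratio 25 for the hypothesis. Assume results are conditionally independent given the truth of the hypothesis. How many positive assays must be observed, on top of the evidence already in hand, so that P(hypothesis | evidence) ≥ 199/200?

Prior odds = (1/150)/(149/150) = 1/149.
Bayes factor of the evidence already in hand = 1.6.
Odds after that evidence = (1/149) × 1.6 = 8/745.
Target odds = 0.995/0.005 = 199.
Need 25ⁿ ≥ 199 ÷ (8/745) = 18531.875.
25³ = 15625 falls short of 18531.875 but 25⁴ = 390625 reaches it, so n = 4.

4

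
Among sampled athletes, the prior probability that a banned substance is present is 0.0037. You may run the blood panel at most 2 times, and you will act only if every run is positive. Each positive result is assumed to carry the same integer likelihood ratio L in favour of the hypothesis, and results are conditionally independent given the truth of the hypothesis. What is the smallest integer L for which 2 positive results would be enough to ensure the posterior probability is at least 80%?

33

Prior odds = 0.0037/0.9963 = 37/9963.
Target odds = 0.8/0.2 = 4.
Need L² ≥ 4 ÷ (37/9963) = 39852/37.
32² = 1024 < 39852/37 ≤ 1089 = 33², so L = 33.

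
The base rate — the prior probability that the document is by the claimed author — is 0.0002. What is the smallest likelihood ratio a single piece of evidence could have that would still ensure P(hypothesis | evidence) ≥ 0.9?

44991

Prior odds = 0.0002/0.9998 = 1/4999.
Target odds = 0.9/0.1 = 9.
Required Bayes factor = 9 ÷ (1/4999) = 44991.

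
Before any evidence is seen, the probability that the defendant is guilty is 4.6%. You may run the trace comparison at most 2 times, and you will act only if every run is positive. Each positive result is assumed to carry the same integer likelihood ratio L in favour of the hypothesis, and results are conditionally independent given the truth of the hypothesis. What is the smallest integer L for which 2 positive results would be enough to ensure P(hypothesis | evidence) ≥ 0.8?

Prior odds = 0.046/0.954 = 23/477.
Target odds = 0.8/0.2 = 4.
Need L² ≥ 4 ÷ (23/477) = 1908/23.
9² = 81 < 1908/23 ≤ 100 = 10², so L = 10.

10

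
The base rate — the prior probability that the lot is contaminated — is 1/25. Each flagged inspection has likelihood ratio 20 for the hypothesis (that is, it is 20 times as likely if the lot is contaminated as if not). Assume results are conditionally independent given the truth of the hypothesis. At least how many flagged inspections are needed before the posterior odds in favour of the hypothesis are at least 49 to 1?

Prior odds: 0.04 ÷ 0.96 = 1/24.
Likelihood ratio per flagged inspection = 20.
Target odds = 49.
Require 20ⁿ ≥ 49 ÷ (1/24) = 1176.
20² = 400 falls short of 1176 but 20³ = 8000 reaches it, so n = 3.

3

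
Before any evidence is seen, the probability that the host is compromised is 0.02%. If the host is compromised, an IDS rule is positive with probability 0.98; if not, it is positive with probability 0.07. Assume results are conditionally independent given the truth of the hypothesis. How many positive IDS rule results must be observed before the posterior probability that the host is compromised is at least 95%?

Prior odds: 0.0002 ÷ 0.9998 = 1/4999.
Likelihood ratio of a positive = 0.98/0.07 = 14.
Target odds: 0.95 ÷ 0.05 = 19.
Need (1/4999) × 14ⁿ ≥ 19, i.e. 14ⁿ ≥ 94981.
14⁴ = 38416 falls short of 94981 but 14⁵ = 537824 reaches it, so n = 5.

5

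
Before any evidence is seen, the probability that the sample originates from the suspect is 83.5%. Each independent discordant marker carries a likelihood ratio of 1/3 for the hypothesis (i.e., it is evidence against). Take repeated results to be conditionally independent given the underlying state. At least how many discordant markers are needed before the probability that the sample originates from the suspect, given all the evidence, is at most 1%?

6

Prior odds: 0.835 ÷ 0.165 = 167/33.
Likelihood ratio per discordant marker = 1/3.
Target odds: 0.01 ÷ 0.99 = 1/99.
Require (1/3)ⁿ ≤ 1/99 ÷ (167/33) = 1/501.
(1/3)⁵ = 1/243 is still above 1/501 but (1/3)⁶ = 1/729 is at or below it, so n = 6.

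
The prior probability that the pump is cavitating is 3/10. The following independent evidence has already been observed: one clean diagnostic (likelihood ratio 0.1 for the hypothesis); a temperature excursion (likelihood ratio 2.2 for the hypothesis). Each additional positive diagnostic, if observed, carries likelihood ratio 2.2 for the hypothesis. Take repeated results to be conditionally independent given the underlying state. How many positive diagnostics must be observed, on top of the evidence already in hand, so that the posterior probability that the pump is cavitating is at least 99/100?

9

Prior odds = 0.3/0.7 = 3/7.
Combined Bayes factor of the evidence already in hand = 0.1 × 2.2 = 0.22.
Odds after that evidence = (3/7) × 0.22 = 33/350.
Target odds = 0.99/0.01 = 99.
Need 2.2ⁿ ≥ 99 ÷ (33/350) = 1050.
2.2⁸ = 214358881/390625 falls short of 1050 but 2.2⁹ ≈1207.27 reaches it, so n = 9.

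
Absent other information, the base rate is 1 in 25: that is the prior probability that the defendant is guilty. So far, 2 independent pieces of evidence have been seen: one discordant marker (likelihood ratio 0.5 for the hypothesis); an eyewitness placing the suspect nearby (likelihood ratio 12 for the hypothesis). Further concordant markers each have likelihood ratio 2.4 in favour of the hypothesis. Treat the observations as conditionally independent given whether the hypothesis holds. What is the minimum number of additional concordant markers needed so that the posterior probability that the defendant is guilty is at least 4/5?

Prior odds = 0.04/0.96 = 1/24.
Combined Bayes factor of the evidence already in hand = 0.5 × 12 = 6.
Odds after that evidence = (1/24) × 6 = 0.25.
Target odds = 0.8/0.2 = 4.
Need 2.4ⁿ ≥ 4 ÷ 0.25 = 16.
2.4³ = 13.824 falls short of 16 but 2.4⁴ = 33.1776 reaches it, so n = 4.

4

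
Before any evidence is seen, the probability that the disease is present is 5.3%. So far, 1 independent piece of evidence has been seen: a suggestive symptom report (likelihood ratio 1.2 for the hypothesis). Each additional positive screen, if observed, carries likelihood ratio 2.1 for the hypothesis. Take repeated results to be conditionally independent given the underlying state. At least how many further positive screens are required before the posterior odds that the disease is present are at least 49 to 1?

Prior odds = 0.053/0.947 = 53/947.
Bayes factor of the evidence already in hand = 1.2.
Odds after that evidence = (53/947) × 1.2 = 318/4735.
Target odds = 49.
Need 2.1ⁿ ≥ 49 ÷ (318/4735) = 232015/318.
2.1⁸ ≈378.229 falls short of 232015/318 but 2.1⁹ ≈794.28 reaches it, so n = 9.

9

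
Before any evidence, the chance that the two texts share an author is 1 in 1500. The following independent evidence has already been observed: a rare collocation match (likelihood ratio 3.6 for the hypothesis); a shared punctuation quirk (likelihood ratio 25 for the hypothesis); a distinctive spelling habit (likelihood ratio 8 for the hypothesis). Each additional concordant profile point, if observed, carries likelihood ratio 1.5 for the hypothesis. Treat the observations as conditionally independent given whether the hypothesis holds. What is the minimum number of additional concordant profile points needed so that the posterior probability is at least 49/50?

12

Prior odds = (1/1500)/(1499/1500) = 1/1499.
Combined Bayes factor of the evidence already in hand = 3.6 × 25 × 8 = 720.
Odds after that evidence = (1/1499) × 720 = 720/1499.
Target odds = 0.98/0.02 = 49.
Need 1.5ⁿ ≥ 49 ÷ (720/1499) = 73451/720.
1.5¹¹ = 177147/2048 falls short of 73451/720 but 1.5¹² = 531441/4096 reaches it, so n = 12.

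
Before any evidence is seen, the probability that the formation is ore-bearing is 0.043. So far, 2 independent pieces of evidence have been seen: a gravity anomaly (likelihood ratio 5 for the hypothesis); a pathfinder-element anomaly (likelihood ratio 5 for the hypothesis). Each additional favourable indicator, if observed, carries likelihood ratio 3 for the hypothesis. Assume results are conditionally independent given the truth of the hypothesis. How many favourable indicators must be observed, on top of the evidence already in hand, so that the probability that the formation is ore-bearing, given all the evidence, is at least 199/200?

Prior odds = 0.043/0.957 = 43/957.
Combined Bayes factor of the evidence already in hand = 5 × 5 = 25.
Odds after that evidence = (43/957) × 25 = 1075/957.
Target odds = 0.995/0.005 = 199.
Need 3ⁿ ≥ 199 ÷ (1075/957) = 190443/1075.
3⁴ = 81 falls short of 190443/1075 but 3⁵ = 243 reaches it, so n = 5.

5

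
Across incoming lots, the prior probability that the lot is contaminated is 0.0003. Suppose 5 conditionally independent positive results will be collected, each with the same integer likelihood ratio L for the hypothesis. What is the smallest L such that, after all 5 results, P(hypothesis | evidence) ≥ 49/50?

12

Prior odds = 0.0003/0.9997 = 3/9997.
Target odds = 0.98/0.02 = 49.
Need L⁵ ≥ 49 ÷ (3/9997) = 489853/3.
11⁵ = 161051 < 489853/3 ≤ 248832 = 12⁵, so L = 12.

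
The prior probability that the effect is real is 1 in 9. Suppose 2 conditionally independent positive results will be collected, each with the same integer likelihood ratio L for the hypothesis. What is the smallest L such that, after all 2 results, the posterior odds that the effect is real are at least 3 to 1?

5

Prior odds = (1/9)/(8/9) = 0.125.
Target odds = 3.
Need L² ≥ 3 ÷ 0.125 = 24.
4² = 16 < 24 ≤ 25 = 5², so L = 5.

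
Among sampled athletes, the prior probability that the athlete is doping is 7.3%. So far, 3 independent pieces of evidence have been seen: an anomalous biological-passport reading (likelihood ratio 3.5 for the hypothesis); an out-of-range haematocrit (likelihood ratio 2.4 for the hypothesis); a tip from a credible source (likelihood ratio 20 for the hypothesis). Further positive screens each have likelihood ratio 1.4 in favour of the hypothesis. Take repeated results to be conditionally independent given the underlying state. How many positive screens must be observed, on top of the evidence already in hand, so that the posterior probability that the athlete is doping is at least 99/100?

Prior odds = 0.073/0.927 = 73/927.
Combined Bayes factor of the evidence already in hand = 3.5 × 2.4 × 20 = 168.
Odds after that evidence = (73/927) × 168 = 4088/309.
Target odds = 0.99/0.01 = 99.
Need 1.4ⁿ ≥ 99 ÷ (4088/309) = 30591/4088.
1.4⁵ = 5.37824 falls short of 30591/4088 but 1.4⁶ = 117649/15625 reaches it, so n = 6.

6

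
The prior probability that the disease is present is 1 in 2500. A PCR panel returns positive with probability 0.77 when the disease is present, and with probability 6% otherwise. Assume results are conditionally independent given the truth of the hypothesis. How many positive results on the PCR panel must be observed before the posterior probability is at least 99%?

5

Prior odds = 0.0004/0.9996 = 1/2499.
Likelihood ratio of a positive result = 0.77/0.06 = 77/6.
Target posterior odds = 0.99/0.01 = 99.
Require (77/6)ⁿ ≥ 99 ÷ (1/2499) = 247401.
(77/6)⁴ = 35153041/1296 falls short of 247401 but (77/6)⁵ ≈348095 reaches it, so n = 5.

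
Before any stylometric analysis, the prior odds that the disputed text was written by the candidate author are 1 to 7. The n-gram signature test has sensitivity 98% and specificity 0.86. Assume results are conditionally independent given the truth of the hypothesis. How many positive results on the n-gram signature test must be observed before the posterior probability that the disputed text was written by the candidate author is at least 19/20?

3

Prior odds = 1/7.
False-positive rate = 1 − 0.86 = 0.14; likelihood ratio of a positive = 0.98/0.14 = 7.
Target odds: 0.95 ÷ 0.05 = 19.
Require 7ⁿ ≥ 19 ÷ (1/7) = 133.
7² = 49 falls short of 133 but 7³ = 343 reaches it, so n = 3.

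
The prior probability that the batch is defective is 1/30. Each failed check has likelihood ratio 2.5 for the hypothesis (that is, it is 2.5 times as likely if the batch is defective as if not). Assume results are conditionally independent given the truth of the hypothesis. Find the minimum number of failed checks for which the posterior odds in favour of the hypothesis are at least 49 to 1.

Prior odds = (1/30)/(29/30) = 1/29.
Likelihood ratio per failed check = 2.5.
Target odds = 49.
Need (1/29) × 2.5ⁿ ≥ 49, i.e. 2.5ⁿ ≥ 1421.
2.5⁷ = 610.3515625 falls short of 1421 but 2.5⁸ = 390625/256 reaches it, so n = 8.

8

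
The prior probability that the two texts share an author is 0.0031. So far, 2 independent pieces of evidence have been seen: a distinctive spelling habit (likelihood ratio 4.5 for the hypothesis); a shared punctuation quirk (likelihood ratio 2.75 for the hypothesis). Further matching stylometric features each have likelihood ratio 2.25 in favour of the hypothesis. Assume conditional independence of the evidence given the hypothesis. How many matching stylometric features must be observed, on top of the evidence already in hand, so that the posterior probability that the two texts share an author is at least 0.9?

7

Prior odds = 0.0031/0.9969 = 31/9969.
Combined Bayes factor of the evidence already in hand = 4.5 × 2.75 = 12.375.
Odds after that evidence = (31/9969) × 12.375 = 1023/26584.
Target odds = 0.9/0.1 = 9.
Need 2.25ⁿ ≥ 9 ÷ (1023/26584) = 79752/341.
2.25⁶ = 531441/4096 falls short of 79752/341 but 2.25⁷ = 4782969/16384 reaches it, so n = 7.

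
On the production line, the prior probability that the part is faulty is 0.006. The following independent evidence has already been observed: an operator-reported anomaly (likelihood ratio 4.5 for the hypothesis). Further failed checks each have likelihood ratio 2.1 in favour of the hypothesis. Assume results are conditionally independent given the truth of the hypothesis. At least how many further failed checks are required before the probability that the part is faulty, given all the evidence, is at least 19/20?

Prior odds = 0.006/0.994 = 3/497.
Bayes factor of the evidence already in hand = 4.5.
Odds after that evidence = (3/497) × 4.5 = 27/994.
Target odds = 0.95/0.05 = 19.
Need 2.1ⁿ ≥ 19 ÷ (27/994) = 18886/27.
2.1⁸ ≈378.229 falls short of 18886/27 but 2.1⁹ ≈794.28 reaches it, so n = 9.

9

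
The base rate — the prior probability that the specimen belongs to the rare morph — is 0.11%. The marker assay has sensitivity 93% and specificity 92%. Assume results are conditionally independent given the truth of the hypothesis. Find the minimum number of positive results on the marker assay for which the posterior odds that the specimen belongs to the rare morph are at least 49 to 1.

5

Prior odds = 0.0011/0.9989 = 11/9989.
False-positive rate = 1 − 0.92 = 0.08; likelihood ratio of a positive = 0.93/0.08 = 11.625.
Target odds = 49.
Require 11.625ⁿ ≥ 49 ÷ (11/9989) = 489461/11.
11.625⁴ = 74805201/4096 falls short of 489461/11 but 11.625⁵ ≈212307 reaches it, so n = 5.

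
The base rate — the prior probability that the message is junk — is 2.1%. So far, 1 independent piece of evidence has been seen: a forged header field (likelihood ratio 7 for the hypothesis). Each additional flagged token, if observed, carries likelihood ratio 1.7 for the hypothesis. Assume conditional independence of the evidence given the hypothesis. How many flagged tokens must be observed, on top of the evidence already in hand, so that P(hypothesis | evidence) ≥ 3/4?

6

Prior odds = 0.021/0.979 = 21/979.
Bayes factor of the evidence already in hand = 7.
Odds after that evidence = (21/979) × 7 = 147/979.
Target odds = 0.75/0.25 = 3.
Need 1.7ⁿ ≥ 3 ÷ (147/979) = 979/49.
1.7⁵ = 1419857/100000 falls short of 979/49 but 1.7⁶ = 24137569/1000000 reaches it, so n = 6.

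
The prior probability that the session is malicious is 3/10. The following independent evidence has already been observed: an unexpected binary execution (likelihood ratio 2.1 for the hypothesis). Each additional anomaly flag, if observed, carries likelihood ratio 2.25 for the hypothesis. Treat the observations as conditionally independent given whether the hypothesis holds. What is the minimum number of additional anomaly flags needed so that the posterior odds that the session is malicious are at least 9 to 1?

Prior odds = 0.3/0.7 = 3/7.
Bayes factor of the evidence already in hand = 2.1.
Odds after that evidence = (3/7) × 2.1 = 0.9.
Target odds = 9.
Need 2.25ⁿ ≥ 9 ÷ 0.9 = 10.
2.25² = 5.0625 falls short of 10 but 2.25³ = 11.390625 reaches it, so n = 3.

3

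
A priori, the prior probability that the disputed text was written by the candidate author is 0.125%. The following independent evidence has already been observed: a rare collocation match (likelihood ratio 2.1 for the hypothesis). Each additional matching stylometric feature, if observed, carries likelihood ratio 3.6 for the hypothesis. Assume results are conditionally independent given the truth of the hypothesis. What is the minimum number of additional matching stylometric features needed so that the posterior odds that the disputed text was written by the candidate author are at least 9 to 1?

Prior odds = 0.00125/0.99875 = 1/799.
Bayes factor of the evidence already in hand = 2.1.
Odds after that evidence = (1/799) × 2.1 = 21/7990.
Target odds = 9.
Need 3.6ⁿ ≥ 9 ÷ (21/7990) = 23970/7.
3.6⁶ = 34012224/15625 falls short of 23970/7 but 3.6⁷ = 612220032/78125 reaches it, so n = 7.

7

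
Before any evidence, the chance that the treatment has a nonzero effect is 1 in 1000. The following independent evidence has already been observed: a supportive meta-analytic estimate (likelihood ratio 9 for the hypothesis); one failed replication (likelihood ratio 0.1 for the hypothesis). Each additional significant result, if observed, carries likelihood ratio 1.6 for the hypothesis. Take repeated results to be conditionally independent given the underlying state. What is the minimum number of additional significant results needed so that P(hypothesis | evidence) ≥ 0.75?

18

Prior odds = 0.001/0.999 = 1/999.
Combined Bayes factor of the evidence already in hand = 9 × 0.1 = 0.9.
Odds after that evidence = (1/999) × 0.9 = 1/1110.
Target odds = 0.75/0.25 = 3.
Need 1.6ⁿ ≥ 3 ÷ (1/1110) = 3330.
1.6¹⁷ ≈2951.48 falls short of 3330 but 1.6¹⁸ ≈4722.37 reaches it, so n = 18.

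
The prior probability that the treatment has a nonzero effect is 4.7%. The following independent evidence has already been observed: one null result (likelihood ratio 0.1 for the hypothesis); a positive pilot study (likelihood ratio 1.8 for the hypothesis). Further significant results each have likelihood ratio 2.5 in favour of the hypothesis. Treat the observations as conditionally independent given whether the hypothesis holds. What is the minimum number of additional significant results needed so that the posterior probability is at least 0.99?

Prior odds = 0.047/0.953 = 47/953.
Combined Bayes factor of the evidence already in hand = 0.1 × 1.8 = 0.18.
Odds after that evidence = (47/953) × 0.18 = 423/47650.
Target odds = 0.99/0.01 = 99.
Need 2.5ⁿ ≥ 99 ÷ (423/47650) = 524150/47.
2.5¹⁰ = 9765625/1024 falls short of 524150/47 but 2.5¹¹ = 48828125/2048 reaches it, so n = 11.

11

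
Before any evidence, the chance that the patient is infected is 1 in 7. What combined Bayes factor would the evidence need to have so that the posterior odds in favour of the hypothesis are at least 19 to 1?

114

Prior odds = (1/7)/(6/7) = 1/6.
Target odds = 19.
Required Bayes factor = 19 ÷ (1/6) = 114.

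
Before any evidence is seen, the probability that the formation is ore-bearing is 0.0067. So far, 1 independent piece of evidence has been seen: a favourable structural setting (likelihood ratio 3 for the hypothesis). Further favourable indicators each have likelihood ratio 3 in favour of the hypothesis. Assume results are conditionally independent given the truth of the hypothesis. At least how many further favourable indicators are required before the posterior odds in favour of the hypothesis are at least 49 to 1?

8

Prior odds = 0.0067/0.9933 = 67/9933.
Bayes factor of the evidence already in hand = 3.
Odds after that evidence = (67/9933) × 3 = 67/3311.
Target odds = 49.
Need 3ⁿ ≥ 49 ÷ (67/3311) = 162239/67.
3⁷ = 2187 falls short of 162239/67 but 3⁸ = 6561 reaches it, so n = 8.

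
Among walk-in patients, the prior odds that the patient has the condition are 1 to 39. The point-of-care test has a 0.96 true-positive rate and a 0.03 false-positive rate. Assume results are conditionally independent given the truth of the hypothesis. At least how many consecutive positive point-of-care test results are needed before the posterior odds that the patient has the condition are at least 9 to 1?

Prior odds = 1/39.
Likelihood ratio of a positive result = 0.96/0.03 = 32.
Target odds = 9.
Need (1/39) × 32ⁿ ≥ 9, i.e. 32ⁿ ≥ 351.
32¹ = 32 falls short of 351 but 32² = 1024 reaches it, so n = 2.

2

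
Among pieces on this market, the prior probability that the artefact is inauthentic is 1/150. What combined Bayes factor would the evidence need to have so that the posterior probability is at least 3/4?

447

Prior odds = (1/150)/(149/150) = 1/149.
Target odds = 0.75/0.25 = 3.
Required Bayes factor = 3 ÷ (1/149) = 447.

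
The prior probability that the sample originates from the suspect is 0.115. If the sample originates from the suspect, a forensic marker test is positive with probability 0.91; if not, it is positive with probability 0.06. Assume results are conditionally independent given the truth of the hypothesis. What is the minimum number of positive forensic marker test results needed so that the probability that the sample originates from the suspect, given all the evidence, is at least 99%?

3

Prior odds = 0.115/0.885 = 23/177.
Likelihood ratio of a positive = 0.91/0.06 = 91/6.
Target odds: 0.99 ÷ 0.01 = 99.
Need (23/177) × (91/6)ⁿ ≥ 99, i.e. (91/6)ⁿ ≥ 17523/23.
(91/6)² = 8281/36 falls short of 17523/23 but (91/6)³ = 753571/216 reaches it, so n = 3.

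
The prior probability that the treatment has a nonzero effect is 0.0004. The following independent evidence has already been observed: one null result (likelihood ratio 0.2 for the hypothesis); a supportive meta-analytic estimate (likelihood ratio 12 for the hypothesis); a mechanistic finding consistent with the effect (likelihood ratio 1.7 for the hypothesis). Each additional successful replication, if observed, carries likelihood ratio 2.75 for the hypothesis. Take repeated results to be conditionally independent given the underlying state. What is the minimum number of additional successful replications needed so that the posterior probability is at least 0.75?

8

Prior odds = 0.0004/0.9996 = 1/2499.
Combined Bayes factor of the evidence already in hand = 0.2 × 12 × 1.7 = 4.08.
Odds after that evidence = (1/2499) × 4.08 = 2/1225.
Target odds = 0.75/0.25 = 3.
Need 2.75ⁿ ≥ 3 ÷ (2/1225) = 1837.5.
2.75⁷ = 19487171/16384 falls short of 1837.5 but 2.75⁸ = 214358881/65536 reaches it, so n = 8.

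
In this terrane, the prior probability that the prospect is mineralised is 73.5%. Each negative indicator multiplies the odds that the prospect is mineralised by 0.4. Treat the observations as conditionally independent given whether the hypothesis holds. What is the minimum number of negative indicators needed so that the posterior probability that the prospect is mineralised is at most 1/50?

6

Prior odds = 0.735/0.265 = 147/53.
Likelihood ratio per negative indicator = 0.4.
Target posterior odds = 0.02/0.98 = 1/49.
Require 0.4ⁿ ≤ 1/49 ÷ (147/53) = 53/7203.
0.4⁵ = 0.01024 is still above 53/7203 but 0.4⁶ = 64/15625 is at or below it, so n = 6.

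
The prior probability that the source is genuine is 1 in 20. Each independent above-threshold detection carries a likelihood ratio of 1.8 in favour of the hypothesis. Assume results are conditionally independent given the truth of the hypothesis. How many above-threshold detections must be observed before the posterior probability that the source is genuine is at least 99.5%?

15

Prior odds: 0.05 ÷ 0.95 = 1/19.
Likelihood ratio per above-threshold detection = 1.8.
Target posterior odds = 0.995/0.005 = 199.
Need (1/19) × 1.8ⁿ ≥ 199, i.e. 1.8ⁿ ≥ 3781.
1.8¹⁴ ≈3748.13 falls short of 3781 but 1.8¹⁵ ≈6746.64 reaches it, so n = 15.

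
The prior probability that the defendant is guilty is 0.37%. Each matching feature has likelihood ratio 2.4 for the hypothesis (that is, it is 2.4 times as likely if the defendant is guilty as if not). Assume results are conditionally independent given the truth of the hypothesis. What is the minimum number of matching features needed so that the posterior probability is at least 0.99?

Prior odds = 0.0037/0.9963 = 37/9963.
Likelihood ratio per matching feature = 2.4.
Target posterior odds = 0.99/0.01 = 99.
Need (37/9963) × 2.4ⁿ ≥ 99, i.e. 2.4ⁿ ≥ 986337/37.
2.4¹¹ ≈15216.8 falls short of 986337/37 but 2.4¹² ≈36520.3 reaches it, so n = 12.

12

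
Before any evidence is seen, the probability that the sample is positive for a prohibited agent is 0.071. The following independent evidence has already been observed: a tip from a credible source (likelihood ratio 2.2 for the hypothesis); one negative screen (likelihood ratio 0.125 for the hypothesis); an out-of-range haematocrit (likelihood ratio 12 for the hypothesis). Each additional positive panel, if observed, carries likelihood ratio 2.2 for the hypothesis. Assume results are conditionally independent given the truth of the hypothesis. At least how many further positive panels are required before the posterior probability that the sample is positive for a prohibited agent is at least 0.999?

Prior odds = 0.071/0.929 = 71/929.
Combined Bayes factor of the evidence already in hand = 2.2 × 0.125 × 12 = 3.3.
Odds after that evidence = (71/929) × 3.3 = 2343/9290.
Target odds = 0.999/0.001 = 999.
Need 2.2ⁿ ≥ 999 ÷ (2343/9290) = 3093570/781.
2.2¹⁰ ≈2655.99 falls short of 3093570/781 but 2.2¹¹ ≈5843.18 reaches it, so n = 11.

11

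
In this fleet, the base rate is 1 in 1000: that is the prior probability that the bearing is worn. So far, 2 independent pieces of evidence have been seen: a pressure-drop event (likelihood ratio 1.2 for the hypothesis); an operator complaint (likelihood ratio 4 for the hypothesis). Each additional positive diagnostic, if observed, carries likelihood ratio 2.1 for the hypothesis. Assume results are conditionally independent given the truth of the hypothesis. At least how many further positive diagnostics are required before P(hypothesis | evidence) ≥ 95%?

12

Prior odds = 0.001/0.999 = 1/999.
Combined Bayes factor of the evidence already in hand = 1.2 × 4 = 4.8.
Odds after that evidence = (1/999) × 4.8 = 8/1665.
Target odds = 0.95/0.05 = 19.
Need 2.1ⁿ ≥ 19 ÷ (8/1665) = 3954.375.
2.1¹¹ ≈3502.78 falls short of 3954.375 but 2.1¹² ≈7355.83 reaches it, so n = 12.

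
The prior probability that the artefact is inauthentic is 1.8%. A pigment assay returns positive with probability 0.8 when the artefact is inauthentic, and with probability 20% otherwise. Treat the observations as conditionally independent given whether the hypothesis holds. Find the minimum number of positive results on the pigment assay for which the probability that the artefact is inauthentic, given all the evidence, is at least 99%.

Prior odds = 0.018/0.982 = 9/491.
Likelihood ratio of a positive result = 0.8/0.2 = 4.
Target odds: 0.99 ÷ 0.01 = 99.
Require 4ⁿ ≥ 99 ÷ (9/491) = 5401.
4⁶ = 4096 falls short of 5401 but 4⁷ = 16384 reaches it, so n = 7.

7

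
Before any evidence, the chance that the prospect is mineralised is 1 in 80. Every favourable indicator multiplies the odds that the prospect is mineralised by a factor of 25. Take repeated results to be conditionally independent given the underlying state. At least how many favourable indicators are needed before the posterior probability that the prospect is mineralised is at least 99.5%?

Prior odds = 0.0125/0.9875 = 1/79.
Likelihood ratio per favourable indicator = 25.
Target posterior odds = 0.995/0.005 = 199.
Require 25ⁿ ≥ 199 ÷ (1/79) = 15721.
25³ = 15625 falls short of 15721 but 25⁴ = 390625 reaches it, so n = 4.

4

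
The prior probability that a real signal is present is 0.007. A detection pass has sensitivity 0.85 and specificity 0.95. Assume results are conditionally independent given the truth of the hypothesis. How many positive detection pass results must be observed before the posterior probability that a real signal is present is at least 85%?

3

Prior odds: 0.007 ÷ 0.993 = 7/993.
False-positive rate = 1 − 0.95 = 0.05; likelihood ratio of a positive = 0.85/0.05 = 17.
Target posterior odds = 0.85/0.15 = 17/3.
Require 17ⁿ ≥ 17/3 ÷ (7/993) = 5627/7.
17² = 289 falls short of 5627/7 but 17³ = 4913 reaches it, so n = 3.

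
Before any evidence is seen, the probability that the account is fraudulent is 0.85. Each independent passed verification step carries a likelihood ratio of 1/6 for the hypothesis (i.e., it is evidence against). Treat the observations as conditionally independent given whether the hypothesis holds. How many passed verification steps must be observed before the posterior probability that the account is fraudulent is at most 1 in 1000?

Prior odds = 0.85/0.15 = 17/3.
Likelihood ratio per passed verification step = 1/6.
Target odds: 0.001 ÷ 0.999 = 1/999.
Require (1/6)ⁿ ≤ 1/999 ÷ (17/3) = 1/5661.
(1/6)⁴ = 1/1296 is still above 1/5661 but (1/6)⁵ = 1/7776 is at or below it, so n = 5.

5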